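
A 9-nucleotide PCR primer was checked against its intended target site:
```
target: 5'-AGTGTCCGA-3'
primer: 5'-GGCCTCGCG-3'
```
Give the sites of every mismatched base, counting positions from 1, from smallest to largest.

1, 3, 4, 7, 8, 9

Scanning 1-based: 1: A/G; 3: T/C; 4: G/C; 7: C/G; 8: G/C; 9: A/G.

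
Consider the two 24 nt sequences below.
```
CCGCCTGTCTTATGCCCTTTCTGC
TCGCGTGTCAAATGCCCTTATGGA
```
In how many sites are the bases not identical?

Comparing position by position, 8 sites differ: 1 (C/T), 5 (C/G), 10 (T/A), 11 (T/A), 20 (T/A), 21 (C/T), 22 (T/G), 24 (C/A).

8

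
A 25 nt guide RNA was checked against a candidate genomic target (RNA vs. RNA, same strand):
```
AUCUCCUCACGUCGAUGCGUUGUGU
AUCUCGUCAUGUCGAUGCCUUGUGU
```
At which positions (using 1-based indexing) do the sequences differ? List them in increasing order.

Differences at position 6 (C→G), position 10 (C→U), position 19 (G→C).

6, 10, 19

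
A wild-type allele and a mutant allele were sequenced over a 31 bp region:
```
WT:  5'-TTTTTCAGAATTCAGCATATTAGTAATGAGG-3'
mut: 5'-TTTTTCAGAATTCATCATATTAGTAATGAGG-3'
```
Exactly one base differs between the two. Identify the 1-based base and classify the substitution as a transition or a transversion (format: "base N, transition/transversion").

base 15, transversion

The sequences differ only at base 15: G→T (purine→pyrimidine), a transversion.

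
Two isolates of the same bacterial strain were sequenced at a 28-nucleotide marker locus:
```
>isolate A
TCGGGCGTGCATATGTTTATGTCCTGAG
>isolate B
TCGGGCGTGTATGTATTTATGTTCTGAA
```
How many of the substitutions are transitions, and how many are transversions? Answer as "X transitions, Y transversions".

Mismatches (1-based):
site 10: C→T (pyrimidine→pyrimidine, transition)
site 13: A→G (purine→purine, transition)
site 15: G→A (purine→purine, transition)
site 23: C→T (pyrimidine→pyrimidine, transition)
site 28: G→A (purine→purine, transition)

5 transitions, 0 transversions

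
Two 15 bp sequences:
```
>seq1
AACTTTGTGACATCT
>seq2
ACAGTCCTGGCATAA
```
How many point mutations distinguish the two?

8

The sequences differ at bases 2, 3, 4, 6, 7, 10, 14, 15 (1-based) — 8 in total.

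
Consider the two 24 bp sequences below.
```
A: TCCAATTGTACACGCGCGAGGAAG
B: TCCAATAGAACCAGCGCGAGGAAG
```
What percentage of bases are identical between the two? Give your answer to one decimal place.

4 positions differ (7, 9, 12, 13), so 20 of 24 match: 20/24 = 83.33%.

83.3%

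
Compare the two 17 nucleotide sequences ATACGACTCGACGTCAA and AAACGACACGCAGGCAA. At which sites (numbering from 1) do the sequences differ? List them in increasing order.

2, 8, 11, 12, 14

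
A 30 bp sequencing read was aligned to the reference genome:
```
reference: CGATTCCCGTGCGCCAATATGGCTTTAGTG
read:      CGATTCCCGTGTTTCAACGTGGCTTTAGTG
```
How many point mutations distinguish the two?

The sequences differ at sites 12, 13, 14, 18, 19 (1-based) — 5 in total.

5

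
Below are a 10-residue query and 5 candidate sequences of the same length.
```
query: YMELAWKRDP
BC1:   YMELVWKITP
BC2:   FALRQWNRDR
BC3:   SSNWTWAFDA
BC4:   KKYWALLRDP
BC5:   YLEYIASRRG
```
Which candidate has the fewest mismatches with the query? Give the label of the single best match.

BC1 differs at 3 residues; BC2 differs at 7 residues; BC3 differs at 8 residues; BC4 differs at 6 residues; BC5 differs at 7 residues. The closest is BC1.

BC1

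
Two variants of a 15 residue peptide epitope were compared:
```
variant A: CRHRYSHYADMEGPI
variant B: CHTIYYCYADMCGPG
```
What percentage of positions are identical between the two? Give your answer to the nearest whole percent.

Mismatches at positions 2, 3, 4, 6, 7, 12, 15 (1-based): 7 of 15.
Identical positions: 8/15 = 53.33% → 53%.

53%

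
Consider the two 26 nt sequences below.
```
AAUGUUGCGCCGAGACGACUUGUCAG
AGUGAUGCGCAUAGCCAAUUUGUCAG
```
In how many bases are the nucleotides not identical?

7

The sequences differ at bases 2, 5, 11, 12, 15, 17, 19 (1-based) — 7 in total.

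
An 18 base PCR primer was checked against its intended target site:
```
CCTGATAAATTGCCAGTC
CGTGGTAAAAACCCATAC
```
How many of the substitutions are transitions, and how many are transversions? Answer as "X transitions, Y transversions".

1 transition, 6 transversions

Transitions (purine↔purine or pyrimidine↔pyrimidine): 5 A→G.
Transversions (purine↔pyrimidine): 2 C→G, 10 T→A, 11 T→A, 12 G→C, 16 G→T, 17 T→A.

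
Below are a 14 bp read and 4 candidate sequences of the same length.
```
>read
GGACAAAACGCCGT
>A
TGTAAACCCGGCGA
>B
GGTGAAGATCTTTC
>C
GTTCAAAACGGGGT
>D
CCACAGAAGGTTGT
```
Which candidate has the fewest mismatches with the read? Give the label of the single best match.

Hamming distances to read — A: 7; B: 9; C: 4; D: 6.
Smallest is C with 4 mismatches.

C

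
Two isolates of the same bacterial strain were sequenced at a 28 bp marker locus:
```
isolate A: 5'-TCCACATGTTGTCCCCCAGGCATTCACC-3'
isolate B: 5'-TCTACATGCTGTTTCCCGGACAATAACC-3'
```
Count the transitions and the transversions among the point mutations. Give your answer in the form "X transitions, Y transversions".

Transitions (purine↔purine or pyrimidine↔pyrimidine): 3 C→T, 9 T→C, 13 C→T, 14 C→T, 18 A→G, 20 G→A.
Transversions (purine↔pyrimidine): 23 T→A, 25 C→A.

6 transitions, 2 transversions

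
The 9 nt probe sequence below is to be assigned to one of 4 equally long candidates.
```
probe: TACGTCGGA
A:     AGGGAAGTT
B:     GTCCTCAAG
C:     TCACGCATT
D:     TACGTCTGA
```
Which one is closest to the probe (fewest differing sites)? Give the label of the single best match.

A differs at 7 sites; B differs at 6 sites; C differs at 7 sites; D differs at 1 site. The closest is D.

D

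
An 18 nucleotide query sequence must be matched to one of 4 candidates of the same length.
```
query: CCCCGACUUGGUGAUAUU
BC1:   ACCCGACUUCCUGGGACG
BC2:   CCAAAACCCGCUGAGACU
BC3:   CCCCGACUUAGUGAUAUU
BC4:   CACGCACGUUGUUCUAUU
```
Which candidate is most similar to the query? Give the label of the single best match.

BC3

BC1 differs at 7 bases; BC2 differs at 8 bases; BC3 differs at 1 base; BC4 differs at 7 bases. The closest is BC3.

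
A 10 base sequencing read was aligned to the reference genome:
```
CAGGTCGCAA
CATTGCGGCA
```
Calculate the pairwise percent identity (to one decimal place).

Mismatches at positions 3, 4, 5, 8, 9 (1-based): 5 of 10.
Identical positions: 5/10 = 50% → 50.0%.

50.0%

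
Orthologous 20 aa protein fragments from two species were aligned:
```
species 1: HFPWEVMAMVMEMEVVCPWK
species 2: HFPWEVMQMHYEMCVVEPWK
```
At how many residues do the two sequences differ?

5

The sequences differ at residues 8, 10, 11, 14, 17 (1-based) — 5 in total.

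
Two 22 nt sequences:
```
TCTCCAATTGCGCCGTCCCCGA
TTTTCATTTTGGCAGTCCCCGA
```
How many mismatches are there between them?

The sequences differ at bases 2, 4, 7, 10, 11, 14 (1-based) — 6 in total.

6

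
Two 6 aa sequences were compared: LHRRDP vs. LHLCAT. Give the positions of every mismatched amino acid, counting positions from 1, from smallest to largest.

Scanning 1-based: 3: R/L; 4: R/C; 5: D/A; 6: P/T.

3, 4, 5, 6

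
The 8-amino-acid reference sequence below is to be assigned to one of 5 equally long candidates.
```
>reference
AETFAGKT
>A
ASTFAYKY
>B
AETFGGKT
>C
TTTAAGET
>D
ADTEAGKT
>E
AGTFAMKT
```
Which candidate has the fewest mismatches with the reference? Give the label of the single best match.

A differs at 3 residues; B differs at 1 residue; C differs at 4 residues; D differs at 2 residues; E differs at 2 residues. The closest is B.

B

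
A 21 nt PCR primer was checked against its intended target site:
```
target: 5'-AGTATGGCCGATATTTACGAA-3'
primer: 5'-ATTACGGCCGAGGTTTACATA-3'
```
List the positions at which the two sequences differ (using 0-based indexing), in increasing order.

1, 4, 11, 12, 18, 19

Differences at position 1 (G→T), position 4 (T→C), position 11 (T→G), position 12 (A→G), position 18 (G→A), position 19 (A→T).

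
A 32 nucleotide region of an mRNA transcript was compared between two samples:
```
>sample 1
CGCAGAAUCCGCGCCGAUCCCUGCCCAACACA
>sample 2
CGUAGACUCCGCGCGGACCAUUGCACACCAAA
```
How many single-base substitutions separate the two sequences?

Comparing position by position, 9 sites differ: 3 (C/U), 7 (A/C), 15 (C/G), 18 (U/C), 20 (C/A), 21 (C/U), 25 (C/A), 28 (A/C), 31 (C/A).

9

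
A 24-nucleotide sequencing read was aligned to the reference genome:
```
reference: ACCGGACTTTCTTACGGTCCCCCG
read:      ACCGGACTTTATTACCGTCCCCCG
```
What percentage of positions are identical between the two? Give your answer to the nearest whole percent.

2 positions differ (11, 16), so 22 of 24 match: 22/24 = 91.67%.

92%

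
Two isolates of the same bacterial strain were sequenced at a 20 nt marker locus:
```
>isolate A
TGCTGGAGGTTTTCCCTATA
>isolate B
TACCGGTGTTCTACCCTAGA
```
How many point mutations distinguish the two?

Mismatches (1-based): base 2: G→A; base 4: T→C; base 7: A→T; base 9: G→T; base 11: T→C; base 13: T→A; base 19: T→G.

7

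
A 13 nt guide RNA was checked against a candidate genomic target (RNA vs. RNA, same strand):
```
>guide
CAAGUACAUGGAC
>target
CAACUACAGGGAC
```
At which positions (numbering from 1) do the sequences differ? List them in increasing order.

Differences at position 4 (G→C), position 9 (U→G).

4, 9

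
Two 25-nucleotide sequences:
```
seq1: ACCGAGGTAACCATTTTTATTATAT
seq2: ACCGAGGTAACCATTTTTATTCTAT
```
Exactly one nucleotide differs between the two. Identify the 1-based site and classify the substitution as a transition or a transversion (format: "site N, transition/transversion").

site 22, transversion

Site 22 changes A→C. A is a purine and C is a pyrimidine, so this is a transversion.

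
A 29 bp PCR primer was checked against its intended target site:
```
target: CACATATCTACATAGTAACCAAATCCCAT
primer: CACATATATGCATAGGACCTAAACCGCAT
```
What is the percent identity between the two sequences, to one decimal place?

75.9%

7 positions differ (8, 10, 16, 18, 20, 24, 26), so 22 of 29 match: 22/29 = 75.86%.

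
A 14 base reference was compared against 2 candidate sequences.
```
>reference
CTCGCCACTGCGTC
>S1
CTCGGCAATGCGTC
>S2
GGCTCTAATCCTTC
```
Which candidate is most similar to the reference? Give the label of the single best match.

S1

S1 differs at 2 bases; S2 differs at 7 bases. The closest is S1.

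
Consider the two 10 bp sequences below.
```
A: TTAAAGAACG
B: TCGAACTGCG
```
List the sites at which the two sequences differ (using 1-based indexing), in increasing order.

2, 3, 6, 7, 8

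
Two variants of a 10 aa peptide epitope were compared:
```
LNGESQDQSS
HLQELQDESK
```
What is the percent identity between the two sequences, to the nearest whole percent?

Mismatches at positions 1, 2, 3, 5, 8, 10 (1-based): 6 of 10.
Identical positions: 4/10 = 40% → 40%.

40%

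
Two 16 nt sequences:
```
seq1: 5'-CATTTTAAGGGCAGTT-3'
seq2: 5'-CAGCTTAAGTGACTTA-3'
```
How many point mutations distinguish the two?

7

Mismatches (1-based): position 3: T→G; position 4: T→C; position 10: G→T; position 12: C→A; position 13: A→C; position 14: G→T; position 16: T→A.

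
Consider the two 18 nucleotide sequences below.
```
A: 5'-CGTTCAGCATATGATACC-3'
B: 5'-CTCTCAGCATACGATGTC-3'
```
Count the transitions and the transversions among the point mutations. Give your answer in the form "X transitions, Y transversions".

Transitions (purine↔purine or pyrimidine↔pyrimidine): 3 T→C, 12 T→C, 16 A→G, 17 C→T.
Transversions (purine↔pyrimidine): 2 G→T.

4 transitions, 1 transversion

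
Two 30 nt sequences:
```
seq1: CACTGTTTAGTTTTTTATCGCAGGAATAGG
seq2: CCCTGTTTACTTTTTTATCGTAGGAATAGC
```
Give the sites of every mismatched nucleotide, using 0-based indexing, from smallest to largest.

Differences at site 1 (A→C), site 9 (G→C), site 20 (C→T), site 29 (G→C).

1, 9, 20, 29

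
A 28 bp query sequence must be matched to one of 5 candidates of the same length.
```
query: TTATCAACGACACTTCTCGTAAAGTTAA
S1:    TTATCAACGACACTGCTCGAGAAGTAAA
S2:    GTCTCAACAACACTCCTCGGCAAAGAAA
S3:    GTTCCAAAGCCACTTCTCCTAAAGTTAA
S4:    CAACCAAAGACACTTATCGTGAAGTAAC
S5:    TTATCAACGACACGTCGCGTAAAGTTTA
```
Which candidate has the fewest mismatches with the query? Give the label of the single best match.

S1 differs at 4 positions; S2 differs at 9 positions; S3 differs at 6 positions; S4 differs at 8 positions; S5 differs at 3 positions. The closest is S5.

S5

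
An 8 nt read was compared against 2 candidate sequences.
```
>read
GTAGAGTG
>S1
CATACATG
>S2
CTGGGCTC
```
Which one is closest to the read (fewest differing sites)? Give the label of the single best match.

S2

S1 differs at 6 sites; S2 differs at 5 sites. The closest is S2.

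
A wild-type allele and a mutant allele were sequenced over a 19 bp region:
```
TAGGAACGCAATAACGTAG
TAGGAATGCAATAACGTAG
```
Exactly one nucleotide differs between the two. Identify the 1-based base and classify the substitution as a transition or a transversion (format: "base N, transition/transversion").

base 7, transition

Base 7 changes C→T. C is a pyrimidine and T is a pyrimidine, so this is a transition.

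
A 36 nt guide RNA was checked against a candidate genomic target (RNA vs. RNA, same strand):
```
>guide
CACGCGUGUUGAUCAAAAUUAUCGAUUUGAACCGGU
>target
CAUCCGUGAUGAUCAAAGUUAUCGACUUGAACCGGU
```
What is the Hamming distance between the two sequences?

5

Comparing position by position, 5 sites differ: 3 (C/U), 4 (G/C), 9 (U/A), 18 (A/G), 26 (U/C).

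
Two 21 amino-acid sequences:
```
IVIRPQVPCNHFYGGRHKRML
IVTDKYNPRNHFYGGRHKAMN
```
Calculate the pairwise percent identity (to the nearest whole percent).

62%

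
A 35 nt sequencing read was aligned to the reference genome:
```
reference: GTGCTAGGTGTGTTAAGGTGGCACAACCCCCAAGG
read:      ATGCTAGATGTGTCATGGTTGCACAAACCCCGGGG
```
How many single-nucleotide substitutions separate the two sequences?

The sequences differ at bases 1, 8, 14, 16, 20, 27, 32, 33 (1-based) — 8 in total.

8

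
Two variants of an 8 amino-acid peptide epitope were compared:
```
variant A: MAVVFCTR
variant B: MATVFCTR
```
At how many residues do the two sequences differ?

Comparing position by position, 1 residue differs: 3 (V/T).

1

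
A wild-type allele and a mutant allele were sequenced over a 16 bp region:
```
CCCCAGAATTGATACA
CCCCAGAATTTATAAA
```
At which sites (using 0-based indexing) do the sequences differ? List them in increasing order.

Scanning 0-based: 10: G/T; 14: C/A.

10, 14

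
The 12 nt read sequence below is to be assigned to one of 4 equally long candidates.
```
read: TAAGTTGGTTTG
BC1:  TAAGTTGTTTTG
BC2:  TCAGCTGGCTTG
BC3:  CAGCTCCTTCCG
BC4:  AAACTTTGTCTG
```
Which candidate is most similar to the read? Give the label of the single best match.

BC1 differs at 1 site; BC2 differs at 3 sites; BC3 differs at 8 sites; BC4 differs at 4 sites. The closest is BC1.

BC1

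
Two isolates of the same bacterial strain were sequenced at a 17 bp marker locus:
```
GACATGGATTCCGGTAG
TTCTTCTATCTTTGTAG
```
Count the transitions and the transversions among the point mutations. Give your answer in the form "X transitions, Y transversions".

Mismatches (1-based):
position 1: G→T (purine→pyrimidine, transversion)
position 2: A→T (purine→pyrimidine, transversion)
position 4: A→T (purine→pyrimidine, transversion)
position 6: G→C (purine→pyrimidine, transversion)
position 7: G→T (purine→pyrimidine, transversion)
position 10: T→C (pyrimidine→pyrimidine, transition)
position 11: C→T (pyrimidine→pyrimidine, transition)
position 12: C→T (pyrimidine→pyrimidine, transition)
position 13: G→T (purine→pyrimidine, transversion)

3 transitions, 6 transversions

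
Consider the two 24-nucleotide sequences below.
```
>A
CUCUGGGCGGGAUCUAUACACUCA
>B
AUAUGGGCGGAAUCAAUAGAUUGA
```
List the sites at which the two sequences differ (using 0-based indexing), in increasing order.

Scanning 0-based: 0: C/A; 2: C/A; 10: G/A; 14: U/A; 18: C/G; 20: C/U; 22: C/G.

0, 2, 10, 14, 18, 20, 22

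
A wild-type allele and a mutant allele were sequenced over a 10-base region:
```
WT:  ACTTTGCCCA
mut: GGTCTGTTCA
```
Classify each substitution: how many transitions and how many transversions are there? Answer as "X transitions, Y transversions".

Mismatches (1-based):
site 1: A→G (purine→purine, transition)
site 2: C→G (pyrimidine→purine, transversion)
site 4: T→C (pyrimidine→pyrimidine, transition)
site 7: C→T (pyrimidine→pyrimidine, transition)
site 8: C→T (pyrimidine→pyrimidine, transition)

4 transitions, 1 transversion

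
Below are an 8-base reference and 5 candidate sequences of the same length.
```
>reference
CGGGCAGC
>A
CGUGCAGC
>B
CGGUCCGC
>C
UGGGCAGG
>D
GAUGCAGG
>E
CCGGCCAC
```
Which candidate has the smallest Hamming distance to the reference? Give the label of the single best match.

Hamming distances to reference — A: 1; B: 2; C: 2; D: 4; E: 3.
Smallest is A with 1 mismatch.

A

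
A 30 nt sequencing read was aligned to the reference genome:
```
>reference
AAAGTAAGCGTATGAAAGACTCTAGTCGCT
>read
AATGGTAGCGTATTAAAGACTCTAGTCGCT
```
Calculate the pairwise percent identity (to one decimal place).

86.7%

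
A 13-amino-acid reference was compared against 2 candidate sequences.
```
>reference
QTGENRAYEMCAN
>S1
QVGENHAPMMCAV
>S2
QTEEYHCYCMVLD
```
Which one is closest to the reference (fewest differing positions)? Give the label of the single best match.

S1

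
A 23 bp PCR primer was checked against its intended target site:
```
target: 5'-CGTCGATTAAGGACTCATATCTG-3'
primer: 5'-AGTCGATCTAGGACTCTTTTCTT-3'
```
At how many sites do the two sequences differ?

6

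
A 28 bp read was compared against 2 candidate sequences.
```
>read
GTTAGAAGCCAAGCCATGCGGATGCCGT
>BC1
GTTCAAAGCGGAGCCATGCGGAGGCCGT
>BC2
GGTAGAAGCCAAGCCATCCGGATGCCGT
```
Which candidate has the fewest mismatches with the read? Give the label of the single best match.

BC2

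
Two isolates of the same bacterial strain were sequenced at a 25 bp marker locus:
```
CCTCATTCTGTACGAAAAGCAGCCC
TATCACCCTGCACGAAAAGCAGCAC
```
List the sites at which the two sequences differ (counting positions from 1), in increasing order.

Differences at site 1 (C→T), site 2 (C→A), site 6 (T→C), site 7 (T→C), site 11 (T→C), site 24 (C→A).

1, 2, 6, 7, 11, 24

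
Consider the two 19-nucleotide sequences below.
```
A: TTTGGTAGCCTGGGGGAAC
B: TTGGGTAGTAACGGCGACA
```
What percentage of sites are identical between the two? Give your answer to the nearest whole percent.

Mismatches at positions 3, 9, 10, 11, 12, 15, 18, 19 (1-based): 8 of 19.
Identical positions: 11/19 = 57.89% → 58%.

58%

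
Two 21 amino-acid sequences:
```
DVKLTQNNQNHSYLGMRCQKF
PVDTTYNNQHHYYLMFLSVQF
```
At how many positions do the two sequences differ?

12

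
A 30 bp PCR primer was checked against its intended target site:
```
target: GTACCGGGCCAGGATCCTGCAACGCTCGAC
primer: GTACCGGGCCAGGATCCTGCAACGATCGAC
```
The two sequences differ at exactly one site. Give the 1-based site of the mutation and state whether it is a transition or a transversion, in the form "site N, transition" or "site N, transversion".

The sequences differ only at site 25: C→A (pyrimidine→purine), a transversion.

site 25, transversion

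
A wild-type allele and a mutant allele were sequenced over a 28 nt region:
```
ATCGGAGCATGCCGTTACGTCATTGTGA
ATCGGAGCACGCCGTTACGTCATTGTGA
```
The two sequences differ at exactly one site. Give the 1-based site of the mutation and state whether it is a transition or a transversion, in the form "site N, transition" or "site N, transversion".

site 10, transition

The sequences differ only at site 10: T→C (pyrimidine→pyrimidine), a transition.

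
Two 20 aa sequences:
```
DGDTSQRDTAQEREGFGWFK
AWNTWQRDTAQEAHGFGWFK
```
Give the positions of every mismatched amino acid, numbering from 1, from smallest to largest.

1, 2, 3, 5, 13, 14

Scanning 1-based: 1: D/A; 2: G/W; 3: D/N; 5: S/W; 13: R/A; 14: E/H.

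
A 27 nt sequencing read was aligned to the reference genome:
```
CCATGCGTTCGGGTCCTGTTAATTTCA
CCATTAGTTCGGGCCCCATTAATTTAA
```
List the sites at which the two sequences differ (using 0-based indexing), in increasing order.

Differences at site 4 (G→T), site 5 (C→A), site 13 (T→C), site 16 (T→C), site 17 (G→A), site 25 (C→A).

4, 5, 13, 16, 17, 25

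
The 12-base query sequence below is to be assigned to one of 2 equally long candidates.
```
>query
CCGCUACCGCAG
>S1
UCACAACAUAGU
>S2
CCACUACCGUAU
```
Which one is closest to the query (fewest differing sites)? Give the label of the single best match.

Hamming distances to query — S1: 8; S2: 3.
Smallest is S2 with 3 mismatches.

S2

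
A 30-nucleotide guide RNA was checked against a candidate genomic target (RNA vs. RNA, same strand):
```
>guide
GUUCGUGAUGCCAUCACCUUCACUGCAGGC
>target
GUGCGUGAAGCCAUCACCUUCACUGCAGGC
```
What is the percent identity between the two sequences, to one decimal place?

93.3%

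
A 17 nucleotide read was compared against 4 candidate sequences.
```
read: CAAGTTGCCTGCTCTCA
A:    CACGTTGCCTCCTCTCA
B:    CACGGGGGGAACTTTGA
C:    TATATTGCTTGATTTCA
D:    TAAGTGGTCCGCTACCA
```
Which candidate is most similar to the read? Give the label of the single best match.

Hamming distances to read — A: 2; B: 9; C: 6; D: 6.
Smallest is A with 2 mismatches.

A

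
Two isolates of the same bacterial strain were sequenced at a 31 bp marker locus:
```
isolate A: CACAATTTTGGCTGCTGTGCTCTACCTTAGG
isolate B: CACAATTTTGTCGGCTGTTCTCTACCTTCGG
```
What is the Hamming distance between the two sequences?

Mismatches (1-based): site 11: G→T; site 13: T→G; site 19: G→T; site 29: A→C.

4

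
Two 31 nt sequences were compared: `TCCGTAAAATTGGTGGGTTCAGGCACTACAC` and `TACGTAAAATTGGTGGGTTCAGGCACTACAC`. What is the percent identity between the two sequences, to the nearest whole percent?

1 position differs (2), so 30 of 31 match: 30/31 = 96.77%.

97%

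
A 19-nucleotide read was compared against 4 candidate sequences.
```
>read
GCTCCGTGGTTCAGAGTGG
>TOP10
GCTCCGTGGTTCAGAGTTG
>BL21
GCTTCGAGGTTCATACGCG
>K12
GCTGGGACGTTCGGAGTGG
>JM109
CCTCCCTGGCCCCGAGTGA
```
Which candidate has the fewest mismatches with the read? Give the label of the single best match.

Hamming distances to read — TOP10: 1; BL21: 6; K12: 5; JM109: 6.
Smallest is TOP10 with 1 mismatch.

TOP10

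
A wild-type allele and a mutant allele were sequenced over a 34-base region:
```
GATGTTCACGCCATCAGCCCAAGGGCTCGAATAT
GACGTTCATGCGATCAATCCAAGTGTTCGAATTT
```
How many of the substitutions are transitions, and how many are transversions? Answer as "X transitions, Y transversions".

Transitions (purine↔purine or pyrimidine↔pyrimidine): 3 T→C, 9 C→T, 17 G→A, 18 C→T, 26 C→T.
Transversions (purine↔pyrimidine): 12 C→G, 24 G→T, 33 A→T.

5 transitions, 3 transversions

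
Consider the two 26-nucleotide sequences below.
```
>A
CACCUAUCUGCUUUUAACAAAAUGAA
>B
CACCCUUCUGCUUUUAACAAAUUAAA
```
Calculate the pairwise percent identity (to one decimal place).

84.6%

4 positions differ (5, 6, 22, 24), so 22 of 26 match: 22/26 = 84.62%.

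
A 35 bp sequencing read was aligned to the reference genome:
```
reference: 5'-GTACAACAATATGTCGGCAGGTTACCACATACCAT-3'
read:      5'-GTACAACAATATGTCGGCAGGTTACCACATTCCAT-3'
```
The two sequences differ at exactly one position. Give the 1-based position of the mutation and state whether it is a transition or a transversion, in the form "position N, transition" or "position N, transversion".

Position 31 changes A→T. A is a purine and T is a pyrimidine, so this is a transversion.

position 31, transversion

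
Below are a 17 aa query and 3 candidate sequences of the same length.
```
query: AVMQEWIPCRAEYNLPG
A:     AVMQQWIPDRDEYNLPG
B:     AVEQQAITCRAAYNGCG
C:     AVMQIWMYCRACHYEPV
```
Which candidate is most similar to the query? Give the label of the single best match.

A differs at 3 positions; B differs at 7 positions; C differs at 8 positions. The closest is A.

A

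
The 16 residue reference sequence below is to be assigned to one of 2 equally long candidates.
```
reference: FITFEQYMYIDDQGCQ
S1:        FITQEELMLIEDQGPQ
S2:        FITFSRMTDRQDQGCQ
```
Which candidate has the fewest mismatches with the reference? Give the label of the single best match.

S1

Hamming distances to reference — S1: 6; S2: 7.
Smallest is S1 with 6 mismatches.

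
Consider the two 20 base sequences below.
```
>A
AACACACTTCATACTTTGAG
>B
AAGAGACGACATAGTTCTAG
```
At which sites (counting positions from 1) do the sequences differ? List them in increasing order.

3, 5, 8, 9, 14, 17, 18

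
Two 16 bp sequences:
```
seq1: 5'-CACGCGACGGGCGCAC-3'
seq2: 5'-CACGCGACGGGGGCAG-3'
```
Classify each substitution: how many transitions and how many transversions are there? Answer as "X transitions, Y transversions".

0 transitions, 2 transversions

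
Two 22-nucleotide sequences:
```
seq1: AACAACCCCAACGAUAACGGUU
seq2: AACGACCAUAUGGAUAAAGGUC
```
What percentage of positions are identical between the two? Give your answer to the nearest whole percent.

68%

7 positions differ (4, 8, 9, 11, 12, 18, 22), so 15 of 22 match: 15/22 = 68.18%.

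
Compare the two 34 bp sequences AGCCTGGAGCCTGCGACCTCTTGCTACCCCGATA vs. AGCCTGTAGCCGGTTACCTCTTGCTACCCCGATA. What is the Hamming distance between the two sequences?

Mismatches (1-based): position 7: G→T; position 12: T→G; position 14: C→T; position 15: G→T.

4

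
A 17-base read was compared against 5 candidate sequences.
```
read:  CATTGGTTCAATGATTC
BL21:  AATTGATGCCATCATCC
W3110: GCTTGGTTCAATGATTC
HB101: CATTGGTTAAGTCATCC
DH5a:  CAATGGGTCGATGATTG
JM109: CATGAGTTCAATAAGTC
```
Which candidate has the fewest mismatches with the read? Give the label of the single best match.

W3110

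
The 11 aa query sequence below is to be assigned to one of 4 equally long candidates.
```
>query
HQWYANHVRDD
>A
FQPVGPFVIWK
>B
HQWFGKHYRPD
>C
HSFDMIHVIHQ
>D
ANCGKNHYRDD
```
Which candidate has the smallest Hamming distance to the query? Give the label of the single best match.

B

Hamming distances to query — A: 9; B: 5; C: 8; D: 6.
Smallest is B with 5 mismatches.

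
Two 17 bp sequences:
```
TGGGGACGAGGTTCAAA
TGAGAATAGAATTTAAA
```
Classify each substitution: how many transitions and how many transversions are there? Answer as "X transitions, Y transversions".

Mismatches (1-based):
site 3: G→A (purine→purine, transition)
site 5: G→A (purine→purine, transition)
site 7: C→T (pyrimidine→pyrimidine, transition)
site 8: G→A (purine→purine, transition)
site 9: A→G (purine→purine, transition)
site 10: G→A (purine→purine, transition)
site 11: G→A (purine→purine, transition)
site 14: C→T (pyrimidine→pyrimidine, transition)

8 transitions, 0 transversions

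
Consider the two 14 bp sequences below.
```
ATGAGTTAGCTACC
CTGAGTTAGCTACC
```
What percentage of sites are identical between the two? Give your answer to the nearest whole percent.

93%

1 position differs (1), so 13 of 14 match: 13/14 = 92.86%.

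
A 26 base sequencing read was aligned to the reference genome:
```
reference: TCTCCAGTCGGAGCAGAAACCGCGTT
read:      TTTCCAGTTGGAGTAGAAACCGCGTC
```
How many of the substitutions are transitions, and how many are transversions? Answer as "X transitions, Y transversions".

4 transitions, 0 transversions

Mismatches (1-based):
base 2: C→T (pyrimidine→pyrimidine, transition)
base 9: C→T (pyrimidine→pyrimidine, transition)
base 14: C→T (pyrimidine→pyrimidine, transition)
base 26: T→C (pyrimidine→pyrimidine, transition)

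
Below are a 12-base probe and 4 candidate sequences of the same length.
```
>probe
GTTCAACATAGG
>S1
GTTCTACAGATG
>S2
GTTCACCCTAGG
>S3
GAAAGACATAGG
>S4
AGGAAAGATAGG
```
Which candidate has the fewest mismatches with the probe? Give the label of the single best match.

S2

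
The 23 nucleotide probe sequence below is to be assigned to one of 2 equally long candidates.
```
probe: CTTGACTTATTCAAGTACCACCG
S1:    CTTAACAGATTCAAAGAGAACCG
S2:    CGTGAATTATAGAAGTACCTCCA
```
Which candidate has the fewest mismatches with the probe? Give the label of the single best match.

S1 differs at 7 sites; S2 differs at 6 sites. The closest is S2.

S2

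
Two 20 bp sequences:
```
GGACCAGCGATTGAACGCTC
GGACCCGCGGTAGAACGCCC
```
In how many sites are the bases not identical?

4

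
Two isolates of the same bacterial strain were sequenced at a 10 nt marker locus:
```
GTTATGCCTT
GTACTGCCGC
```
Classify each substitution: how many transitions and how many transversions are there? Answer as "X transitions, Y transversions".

Mismatches (1-based):
position 3: T→A (pyrimidine→purine, transversion)
position 4: A→C (purine→pyrimidine, transversion)
position 9: T→G (pyrimidine→purine, transversion)
position 10: T→C (pyrimidine→pyrimidine, transition)

1 transition, 3 transversions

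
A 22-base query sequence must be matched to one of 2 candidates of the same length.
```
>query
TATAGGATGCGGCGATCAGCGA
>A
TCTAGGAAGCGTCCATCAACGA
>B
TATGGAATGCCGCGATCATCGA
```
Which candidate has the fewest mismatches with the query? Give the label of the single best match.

A differs at 5 bases; B differs at 4 bases. The closest is B.

B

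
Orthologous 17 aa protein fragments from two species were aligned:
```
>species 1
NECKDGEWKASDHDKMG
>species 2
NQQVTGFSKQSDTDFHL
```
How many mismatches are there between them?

11

Comparing position by position, 11 positions differ: 2 (E/Q), 3 (C/Q), 4 (K/V), 5 (D/T), 7 (E/F), 8 (W/S), 10 (A/Q), 13 (H/T), 15 (K/F), 16 (M/H), 17 (G/L).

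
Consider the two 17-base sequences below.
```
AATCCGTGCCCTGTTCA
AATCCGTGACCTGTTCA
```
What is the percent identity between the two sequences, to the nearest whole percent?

94%

Mismatch at position 9 (1-based): 1 of 17.
Identical positions: 16/17 = 94.12% → 94%.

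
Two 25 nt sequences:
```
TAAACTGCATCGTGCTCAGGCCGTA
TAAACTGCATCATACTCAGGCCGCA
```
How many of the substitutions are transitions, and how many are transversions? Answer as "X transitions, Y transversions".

Mismatches (1-based):
site 12: G→A (purine→purine, transition)
site 14: G→A (purine→purine, transition)
site 24: T→C (pyrimidine→pyrimidine, transition)

3 transitions, 0 transversions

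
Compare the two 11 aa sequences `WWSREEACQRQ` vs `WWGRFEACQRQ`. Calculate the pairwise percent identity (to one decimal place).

81.8%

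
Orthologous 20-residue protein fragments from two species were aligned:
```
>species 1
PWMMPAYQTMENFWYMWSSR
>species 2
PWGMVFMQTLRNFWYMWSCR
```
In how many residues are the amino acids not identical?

Mismatches (1-based): residue 3: M→G; residue 5: P→V; residue 6: A→F; residue 7: Y→M; residue 10: M→L; residue 11: E→R; residue 19: S→C.

7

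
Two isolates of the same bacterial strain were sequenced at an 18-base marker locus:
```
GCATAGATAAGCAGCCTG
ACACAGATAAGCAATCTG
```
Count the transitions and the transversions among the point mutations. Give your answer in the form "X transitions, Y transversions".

Mismatches (1-based):
site 1: G→A (purine→purine, transition)
site 4: T→C (pyrimidine→pyrimidine, transition)
site 14: G→A (purine→purine, transition)
site 15: C→T (pyrimidine→pyrimidine, transition)

4 transitions, 0 transversions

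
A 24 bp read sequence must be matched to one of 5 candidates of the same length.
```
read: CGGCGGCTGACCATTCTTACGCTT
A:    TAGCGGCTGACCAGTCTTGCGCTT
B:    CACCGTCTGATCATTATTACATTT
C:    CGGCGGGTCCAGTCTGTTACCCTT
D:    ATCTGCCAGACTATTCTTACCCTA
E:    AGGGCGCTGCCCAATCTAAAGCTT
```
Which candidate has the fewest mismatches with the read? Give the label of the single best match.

Hamming distances to read — A: 4; B: 7; C: 9; D: 9; E: 7.
Smallest is A with 4 mismatches.

A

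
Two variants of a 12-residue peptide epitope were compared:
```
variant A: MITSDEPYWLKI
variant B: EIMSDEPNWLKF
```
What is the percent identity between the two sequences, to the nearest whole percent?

67%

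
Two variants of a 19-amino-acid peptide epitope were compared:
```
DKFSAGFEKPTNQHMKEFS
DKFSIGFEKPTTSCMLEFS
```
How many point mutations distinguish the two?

Mismatches (1-based): position 5: A→I; position 12: N→T; position 13: Q→S; position 14: H→C; position 16: K→L.

5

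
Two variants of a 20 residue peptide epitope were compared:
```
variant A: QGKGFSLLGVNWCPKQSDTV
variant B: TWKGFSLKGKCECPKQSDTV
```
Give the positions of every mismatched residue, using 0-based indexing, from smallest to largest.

0, 1, 7, 9, 10, 11

Scanning 0-based: 0: Q/T; 1: G/W; 7: L/K; 9: V/K; 10: N/C; 11: W/E.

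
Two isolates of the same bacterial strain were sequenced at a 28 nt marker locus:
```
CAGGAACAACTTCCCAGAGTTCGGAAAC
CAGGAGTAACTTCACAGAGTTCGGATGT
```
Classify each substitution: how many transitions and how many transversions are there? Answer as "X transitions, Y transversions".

4 transitions, 2 transversions

Transitions (purine↔purine or pyrimidine↔pyrimidine): 6 A→G, 7 C→T, 27 A→G, 28 C→T.
Transversions (purine↔pyrimidine): 14 C→A, 26 A→T.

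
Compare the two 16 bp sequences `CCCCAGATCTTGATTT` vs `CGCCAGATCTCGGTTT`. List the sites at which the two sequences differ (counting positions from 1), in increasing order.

2, 11, 13

Differences at site 2 (C→G), site 11 (T→C), site 13 (A→G).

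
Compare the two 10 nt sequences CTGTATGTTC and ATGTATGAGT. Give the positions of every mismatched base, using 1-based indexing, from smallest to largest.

Differences at position 1 (C→A), position 8 (T→A), position 9 (T→G), position 10 (C→T).

1, 8, 9, 10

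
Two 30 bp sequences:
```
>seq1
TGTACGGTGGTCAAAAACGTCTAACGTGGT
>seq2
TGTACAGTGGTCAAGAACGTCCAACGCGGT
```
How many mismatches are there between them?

4

Comparing position by position, 4 bases differ: 6 (G/A), 15 (A/G), 22 (T/C), 27 (T/C).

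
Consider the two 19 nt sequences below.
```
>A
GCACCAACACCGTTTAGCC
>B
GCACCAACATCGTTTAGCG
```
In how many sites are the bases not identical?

The sequences differ at sites 10, 19 (1-based) — 2 in total.

2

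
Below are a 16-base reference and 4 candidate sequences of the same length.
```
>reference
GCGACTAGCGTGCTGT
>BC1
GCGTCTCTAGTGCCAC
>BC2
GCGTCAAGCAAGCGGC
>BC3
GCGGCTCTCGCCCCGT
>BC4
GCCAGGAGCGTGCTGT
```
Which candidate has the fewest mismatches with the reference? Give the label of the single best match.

BC4

Hamming distances to reference — BC1: 7; BC2: 6; BC3: 6; BC4: 3.
Smallest is BC4 with 3 mismatches.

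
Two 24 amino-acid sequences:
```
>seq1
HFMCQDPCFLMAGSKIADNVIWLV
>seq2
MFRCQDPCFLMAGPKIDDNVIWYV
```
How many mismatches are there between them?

5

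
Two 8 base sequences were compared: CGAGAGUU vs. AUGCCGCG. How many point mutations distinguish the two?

7

Mismatches (1-based): base 1: C→A; base 2: G→U; base 3: A→G; base 4: G→C; base 5: A→C; base 7: U→C; base 8: U→G.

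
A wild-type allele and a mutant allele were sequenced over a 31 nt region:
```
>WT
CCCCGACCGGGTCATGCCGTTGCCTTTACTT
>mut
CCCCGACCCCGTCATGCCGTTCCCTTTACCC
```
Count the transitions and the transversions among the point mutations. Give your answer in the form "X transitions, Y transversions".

2 transitions, 3 transversions

Transitions (purine↔purine or pyrimidine↔pyrimidine): 30 T→C, 31 T→C.
Transversions (purine↔pyrimidine): 9 G→C, 10 G→C, 22 G→C.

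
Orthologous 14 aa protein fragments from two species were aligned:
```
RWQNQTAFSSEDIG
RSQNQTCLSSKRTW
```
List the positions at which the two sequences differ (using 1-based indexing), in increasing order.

2, 7, 8, 11, 12, 13, 14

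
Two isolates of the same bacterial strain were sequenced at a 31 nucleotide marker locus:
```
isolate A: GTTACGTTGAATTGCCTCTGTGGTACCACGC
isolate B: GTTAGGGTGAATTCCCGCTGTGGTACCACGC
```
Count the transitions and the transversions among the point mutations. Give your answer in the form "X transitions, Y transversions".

Transitions (purine↔purine or pyrimidine↔pyrimidine): none.
Transversions (purine↔pyrimidine): 5 C→G, 7 T→G, 14 G→C, 17 T→G.

0 transitions, 4 transversions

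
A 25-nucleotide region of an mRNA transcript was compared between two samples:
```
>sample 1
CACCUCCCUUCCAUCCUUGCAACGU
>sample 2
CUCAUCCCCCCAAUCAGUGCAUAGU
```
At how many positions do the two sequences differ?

The sequences differ at positions 2, 4, 9, 10, 12, 16, 17, 22, 23 (1-based) — 9 in total.

9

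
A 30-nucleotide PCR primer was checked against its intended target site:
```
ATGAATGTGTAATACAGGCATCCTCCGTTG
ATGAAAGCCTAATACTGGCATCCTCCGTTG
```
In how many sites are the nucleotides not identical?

Comparing position by position, 4 sites differ: 6 (T/A), 8 (T/C), 9 (G/C), 16 (A/T).

4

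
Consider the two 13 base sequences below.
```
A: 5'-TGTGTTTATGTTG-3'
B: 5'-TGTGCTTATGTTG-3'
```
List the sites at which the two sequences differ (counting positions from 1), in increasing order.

Scanning 1-based: 5: T/C.

5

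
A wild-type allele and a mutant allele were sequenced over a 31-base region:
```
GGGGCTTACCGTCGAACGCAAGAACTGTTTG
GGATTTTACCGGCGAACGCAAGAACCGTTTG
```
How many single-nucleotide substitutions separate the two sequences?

5

Comparing position by position, 5 positions differ: 3 (G/A), 4 (G/T), 5 (C/T), 12 (T/G), 26 (T/C).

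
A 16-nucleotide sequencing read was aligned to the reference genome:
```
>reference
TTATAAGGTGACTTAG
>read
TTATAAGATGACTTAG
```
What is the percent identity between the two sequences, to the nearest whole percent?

94%

Mismatch at position 8 (1-based): 1 of 16.
Identical positions: 15/16 = 93.75% → 94%.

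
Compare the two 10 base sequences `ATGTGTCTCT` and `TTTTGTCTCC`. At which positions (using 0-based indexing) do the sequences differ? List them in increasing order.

0, 2, 9

Differences at position 0 (A→T), position 2 (G→T), position 9 (T→C).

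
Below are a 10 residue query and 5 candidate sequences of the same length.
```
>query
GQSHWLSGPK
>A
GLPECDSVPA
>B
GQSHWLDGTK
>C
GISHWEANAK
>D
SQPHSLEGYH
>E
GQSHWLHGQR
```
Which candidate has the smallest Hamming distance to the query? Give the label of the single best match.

B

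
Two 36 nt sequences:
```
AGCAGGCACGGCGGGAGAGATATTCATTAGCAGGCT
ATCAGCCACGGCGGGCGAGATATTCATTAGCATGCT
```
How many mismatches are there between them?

4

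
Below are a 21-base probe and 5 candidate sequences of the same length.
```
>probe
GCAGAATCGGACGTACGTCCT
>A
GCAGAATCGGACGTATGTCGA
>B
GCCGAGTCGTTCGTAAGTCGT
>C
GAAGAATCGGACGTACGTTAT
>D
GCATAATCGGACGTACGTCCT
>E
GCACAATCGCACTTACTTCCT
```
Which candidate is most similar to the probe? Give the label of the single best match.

D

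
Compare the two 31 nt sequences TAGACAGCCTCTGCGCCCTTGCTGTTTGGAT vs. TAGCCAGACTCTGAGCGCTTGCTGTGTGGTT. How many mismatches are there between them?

6

The sequences differ at positions 4, 8, 14, 17, 26, 30 (1-based) — 6 in total.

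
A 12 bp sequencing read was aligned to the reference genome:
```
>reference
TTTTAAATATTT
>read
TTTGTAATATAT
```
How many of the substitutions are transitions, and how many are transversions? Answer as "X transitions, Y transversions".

0 transitions, 3 transversions

Mismatches (1-based):
site 4: T→G (pyrimidine→purine, transversion)
site 5: A→T (purine→pyrimidine, transversion)
site 11: T→A (pyrimidine→purine, transversion)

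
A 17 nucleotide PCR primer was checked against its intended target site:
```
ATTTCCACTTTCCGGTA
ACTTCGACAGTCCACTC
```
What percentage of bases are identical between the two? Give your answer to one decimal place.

Mismatches at positions 2, 6, 9, 10, 14, 15, 17 (1-based): 7 of 17.
Identical positions: 10/17 = 58.82% → 58.8%.

58.8%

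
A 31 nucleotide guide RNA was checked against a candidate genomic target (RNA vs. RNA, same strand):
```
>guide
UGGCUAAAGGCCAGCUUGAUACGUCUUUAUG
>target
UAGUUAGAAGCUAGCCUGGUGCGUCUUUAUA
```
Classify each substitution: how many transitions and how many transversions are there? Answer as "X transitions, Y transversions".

Mismatches (1-based):
site 2: G→A (purine→purine, transition)
site 4: C→U (pyrimidine→pyrimidine, transition)
site 7: A→G (purine→purine, transition)
site 9: G→A (purine→purine, transition)
site 12: C→U (pyrimidine→pyrimidine, transition)
site 16: U→C (pyrimidine→pyrimidine, transition)
site 19: A→G (purine→purine, transition)
site 21: A→G (purine→purine, transition)
site 31: G→A (purine→purine, transition)

9 transitions, 0 transversions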